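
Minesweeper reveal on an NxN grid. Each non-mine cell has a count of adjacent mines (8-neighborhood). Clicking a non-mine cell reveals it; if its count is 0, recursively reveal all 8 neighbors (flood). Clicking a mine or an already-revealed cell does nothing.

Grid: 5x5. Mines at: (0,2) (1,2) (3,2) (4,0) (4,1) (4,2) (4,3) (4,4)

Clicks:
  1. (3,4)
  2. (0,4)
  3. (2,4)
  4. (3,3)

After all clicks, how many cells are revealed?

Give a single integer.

Click 1 (3,4) count=2: revealed 1 new [(3,4)] -> total=1
Click 2 (0,4) count=0: revealed 7 new [(0,3) (0,4) (1,3) (1,4) (2,3) (2,4) (3,3)] -> total=8
Click 3 (2,4) count=0: revealed 0 new [(none)] -> total=8
Click 4 (3,3) count=4: revealed 0 new [(none)] -> total=8

Answer: 8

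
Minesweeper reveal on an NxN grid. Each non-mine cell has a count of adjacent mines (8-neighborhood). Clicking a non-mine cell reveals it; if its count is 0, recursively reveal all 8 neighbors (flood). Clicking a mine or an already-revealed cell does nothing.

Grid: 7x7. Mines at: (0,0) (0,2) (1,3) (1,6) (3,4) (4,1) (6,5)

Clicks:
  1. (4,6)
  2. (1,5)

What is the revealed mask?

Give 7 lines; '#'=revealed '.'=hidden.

Click 1 (4,6) count=0: revealed 8 new [(2,5) (2,6) (3,5) (3,6) (4,5) (4,6) (5,5) (5,6)] -> total=8
Click 2 (1,5) count=1: revealed 1 new [(1,5)] -> total=9

Answer: .......
.....#.
.....##
.....##
.....##
.....##
.......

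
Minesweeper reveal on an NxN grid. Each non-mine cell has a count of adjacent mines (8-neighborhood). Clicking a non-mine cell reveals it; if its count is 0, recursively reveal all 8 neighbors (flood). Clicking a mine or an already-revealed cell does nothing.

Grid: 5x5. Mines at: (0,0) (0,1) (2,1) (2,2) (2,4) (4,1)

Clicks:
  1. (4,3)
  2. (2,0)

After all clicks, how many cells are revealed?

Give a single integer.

Answer: 7

Derivation:
Click 1 (4,3) count=0: revealed 6 new [(3,2) (3,3) (3,4) (4,2) (4,3) (4,4)] -> total=6
Click 2 (2,0) count=1: revealed 1 new [(2,0)] -> total=7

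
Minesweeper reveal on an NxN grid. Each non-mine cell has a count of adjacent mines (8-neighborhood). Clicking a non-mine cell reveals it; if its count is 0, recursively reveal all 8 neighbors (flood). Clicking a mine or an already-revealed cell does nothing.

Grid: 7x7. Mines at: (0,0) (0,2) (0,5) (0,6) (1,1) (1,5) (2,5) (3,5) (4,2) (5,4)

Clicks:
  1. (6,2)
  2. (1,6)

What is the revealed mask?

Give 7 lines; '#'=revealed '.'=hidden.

Click 1 (6,2) count=0: revealed 14 new [(2,0) (2,1) (3,0) (3,1) (4,0) (4,1) (5,0) (5,1) (5,2) (5,3) (6,0) (6,1) (6,2) (6,3)] -> total=14
Click 2 (1,6) count=4: revealed 1 new [(1,6)] -> total=15

Answer: .......
......#
##.....
##.....
##.....
####...
####...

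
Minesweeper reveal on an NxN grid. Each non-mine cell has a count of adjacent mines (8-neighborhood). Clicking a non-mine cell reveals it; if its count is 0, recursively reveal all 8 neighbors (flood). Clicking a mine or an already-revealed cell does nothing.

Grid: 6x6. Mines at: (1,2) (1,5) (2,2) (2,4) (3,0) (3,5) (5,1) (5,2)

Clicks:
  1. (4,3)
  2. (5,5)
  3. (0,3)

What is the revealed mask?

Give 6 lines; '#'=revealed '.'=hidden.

Click 1 (4,3) count=1: revealed 1 new [(4,3)] -> total=1
Click 2 (5,5) count=0: revealed 5 new [(4,4) (4,5) (5,3) (5,4) (5,5)] -> total=6
Click 3 (0,3) count=1: revealed 1 new [(0,3)] -> total=7

Answer: ...#..
......
......
......
...###
...###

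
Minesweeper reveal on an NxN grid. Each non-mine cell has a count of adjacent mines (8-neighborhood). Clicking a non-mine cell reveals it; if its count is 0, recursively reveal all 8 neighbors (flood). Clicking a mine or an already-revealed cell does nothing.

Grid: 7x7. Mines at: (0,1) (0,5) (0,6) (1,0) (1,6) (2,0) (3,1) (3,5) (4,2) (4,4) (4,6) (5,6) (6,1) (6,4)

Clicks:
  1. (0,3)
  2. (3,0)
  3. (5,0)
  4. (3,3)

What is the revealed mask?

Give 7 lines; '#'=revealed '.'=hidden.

Answer: ..###..
..###..
..###..
#.###..
.......
#......
.......

Derivation:
Click 1 (0,3) count=0: revealed 12 new [(0,2) (0,3) (0,4) (1,2) (1,3) (1,4) (2,2) (2,3) (2,4) (3,2) (3,3) (3,4)] -> total=12
Click 2 (3,0) count=2: revealed 1 new [(3,0)] -> total=13
Click 3 (5,0) count=1: revealed 1 new [(5,0)] -> total=14
Click 4 (3,3) count=2: revealed 0 new [(none)] -> total=14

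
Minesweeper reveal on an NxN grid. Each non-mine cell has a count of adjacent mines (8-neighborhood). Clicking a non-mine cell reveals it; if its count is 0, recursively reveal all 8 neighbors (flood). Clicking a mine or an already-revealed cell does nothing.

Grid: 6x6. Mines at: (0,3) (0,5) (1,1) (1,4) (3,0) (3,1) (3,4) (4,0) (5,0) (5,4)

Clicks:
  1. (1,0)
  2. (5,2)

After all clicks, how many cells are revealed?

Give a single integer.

Answer: 7

Derivation:
Click 1 (1,0) count=1: revealed 1 new [(1,0)] -> total=1
Click 2 (5,2) count=0: revealed 6 new [(4,1) (4,2) (4,3) (5,1) (5,2) (5,3)] -> total=7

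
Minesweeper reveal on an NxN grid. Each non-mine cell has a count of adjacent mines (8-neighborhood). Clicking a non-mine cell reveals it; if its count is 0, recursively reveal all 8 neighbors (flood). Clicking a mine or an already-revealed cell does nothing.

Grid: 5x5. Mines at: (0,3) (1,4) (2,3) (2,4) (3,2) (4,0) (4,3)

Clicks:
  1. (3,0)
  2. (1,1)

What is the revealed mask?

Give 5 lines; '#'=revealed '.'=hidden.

Answer: ###..
###..
###..
##...
.....

Derivation:
Click 1 (3,0) count=1: revealed 1 new [(3,0)] -> total=1
Click 2 (1,1) count=0: revealed 10 new [(0,0) (0,1) (0,2) (1,0) (1,1) (1,2) (2,0) (2,1) (2,2) (3,1)] -> total=11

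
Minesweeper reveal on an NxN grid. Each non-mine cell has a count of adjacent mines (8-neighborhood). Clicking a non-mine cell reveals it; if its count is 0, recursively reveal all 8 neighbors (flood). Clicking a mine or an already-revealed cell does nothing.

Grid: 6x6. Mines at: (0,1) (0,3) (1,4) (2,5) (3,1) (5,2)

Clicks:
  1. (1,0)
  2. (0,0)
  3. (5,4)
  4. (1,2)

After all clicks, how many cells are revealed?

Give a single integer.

Click 1 (1,0) count=1: revealed 1 new [(1,0)] -> total=1
Click 2 (0,0) count=1: revealed 1 new [(0,0)] -> total=2
Click 3 (5,4) count=0: revealed 14 new [(2,2) (2,3) (2,4) (3,2) (3,3) (3,4) (3,5) (4,2) (4,3) (4,4) (4,5) (5,3) (5,4) (5,5)] -> total=16
Click 4 (1,2) count=2: revealed 1 new [(1,2)] -> total=17

Answer: 17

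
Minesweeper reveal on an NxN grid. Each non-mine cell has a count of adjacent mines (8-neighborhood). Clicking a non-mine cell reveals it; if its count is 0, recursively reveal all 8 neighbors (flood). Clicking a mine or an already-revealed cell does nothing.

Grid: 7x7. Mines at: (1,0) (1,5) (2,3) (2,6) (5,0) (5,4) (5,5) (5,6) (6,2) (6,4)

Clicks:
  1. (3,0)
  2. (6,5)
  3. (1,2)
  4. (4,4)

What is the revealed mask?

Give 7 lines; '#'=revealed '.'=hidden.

Click 1 (3,0) count=0: revealed 14 new [(2,0) (2,1) (2,2) (3,0) (3,1) (3,2) (3,3) (4,0) (4,1) (4,2) (4,3) (5,1) (5,2) (5,3)] -> total=14
Click 2 (6,5) count=4: revealed 1 new [(6,5)] -> total=15
Click 3 (1,2) count=1: revealed 1 new [(1,2)] -> total=16
Click 4 (4,4) count=2: revealed 1 new [(4,4)] -> total=17

Answer: .......
..#....
###....
####...
#####..
.###...
.....#.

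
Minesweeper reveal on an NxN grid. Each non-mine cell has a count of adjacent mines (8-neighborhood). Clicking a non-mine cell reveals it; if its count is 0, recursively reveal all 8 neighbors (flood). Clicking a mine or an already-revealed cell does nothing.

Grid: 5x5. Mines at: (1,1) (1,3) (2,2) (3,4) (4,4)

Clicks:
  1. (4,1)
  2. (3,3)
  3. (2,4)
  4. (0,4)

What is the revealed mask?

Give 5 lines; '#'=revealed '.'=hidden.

Click 1 (4,1) count=0: revealed 10 new [(2,0) (2,1) (3,0) (3,1) (3,2) (3,3) (4,0) (4,1) (4,2) (4,3)] -> total=10
Click 2 (3,3) count=3: revealed 0 new [(none)] -> total=10
Click 3 (2,4) count=2: revealed 1 new [(2,4)] -> total=11
Click 4 (0,4) count=1: revealed 1 new [(0,4)] -> total=12

Answer: ....#
.....
##..#
####.
####.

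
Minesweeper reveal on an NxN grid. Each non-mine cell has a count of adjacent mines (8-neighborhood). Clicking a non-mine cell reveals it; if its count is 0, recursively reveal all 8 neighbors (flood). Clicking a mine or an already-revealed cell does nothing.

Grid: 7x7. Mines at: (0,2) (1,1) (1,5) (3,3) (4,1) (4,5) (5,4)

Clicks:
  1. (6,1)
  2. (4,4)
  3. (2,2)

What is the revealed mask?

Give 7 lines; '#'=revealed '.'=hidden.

Click 1 (6,1) count=0: revealed 8 new [(5,0) (5,1) (5,2) (5,3) (6,0) (6,1) (6,2) (6,3)] -> total=8
Click 2 (4,4) count=3: revealed 1 new [(4,4)] -> total=9
Click 3 (2,2) count=2: revealed 1 new [(2,2)] -> total=10

Answer: .......
.......
..#....
.......
....#..
####...
####...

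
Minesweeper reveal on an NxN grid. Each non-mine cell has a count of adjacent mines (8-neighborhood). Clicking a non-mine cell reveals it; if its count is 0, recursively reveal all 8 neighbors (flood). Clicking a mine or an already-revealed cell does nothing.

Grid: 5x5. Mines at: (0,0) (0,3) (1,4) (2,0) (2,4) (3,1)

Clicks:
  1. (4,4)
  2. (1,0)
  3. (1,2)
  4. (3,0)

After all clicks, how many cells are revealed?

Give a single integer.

Click 1 (4,4) count=0: revealed 6 new [(3,2) (3,3) (3,4) (4,2) (4,3) (4,4)] -> total=6
Click 2 (1,0) count=2: revealed 1 new [(1,0)] -> total=7
Click 3 (1,2) count=1: revealed 1 new [(1,2)] -> total=8
Click 4 (3,0) count=2: revealed 1 new [(3,0)] -> total=9

Answer: 9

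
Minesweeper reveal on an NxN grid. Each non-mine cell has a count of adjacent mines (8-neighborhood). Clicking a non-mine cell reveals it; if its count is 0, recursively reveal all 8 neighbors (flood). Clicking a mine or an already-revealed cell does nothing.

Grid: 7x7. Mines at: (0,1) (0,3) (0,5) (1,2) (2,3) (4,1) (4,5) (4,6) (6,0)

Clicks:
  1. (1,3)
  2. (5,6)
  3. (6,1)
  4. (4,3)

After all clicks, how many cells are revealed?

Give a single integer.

Answer: 19

Derivation:
Click 1 (1,3) count=3: revealed 1 new [(1,3)] -> total=1
Click 2 (5,6) count=2: revealed 1 new [(5,6)] -> total=2
Click 3 (6,1) count=1: revealed 1 new [(6,1)] -> total=3
Click 4 (4,3) count=0: revealed 16 new [(3,2) (3,3) (3,4) (4,2) (4,3) (4,4) (5,1) (5,2) (5,3) (5,4) (5,5) (6,2) (6,3) (6,4) (6,5) (6,6)] -> total=19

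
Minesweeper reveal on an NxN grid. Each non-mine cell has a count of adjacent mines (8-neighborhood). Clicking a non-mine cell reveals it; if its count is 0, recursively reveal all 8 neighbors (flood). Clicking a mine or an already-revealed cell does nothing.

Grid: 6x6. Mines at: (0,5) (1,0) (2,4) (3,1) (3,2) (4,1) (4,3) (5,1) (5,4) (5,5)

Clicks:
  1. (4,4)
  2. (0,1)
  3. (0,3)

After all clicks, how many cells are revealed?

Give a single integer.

Answer: 12

Derivation:
Click 1 (4,4) count=3: revealed 1 new [(4,4)] -> total=1
Click 2 (0,1) count=1: revealed 1 new [(0,1)] -> total=2
Click 3 (0,3) count=0: revealed 10 new [(0,2) (0,3) (0,4) (1,1) (1,2) (1,3) (1,4) (2,1) (2,2) (2,3)] -> total=12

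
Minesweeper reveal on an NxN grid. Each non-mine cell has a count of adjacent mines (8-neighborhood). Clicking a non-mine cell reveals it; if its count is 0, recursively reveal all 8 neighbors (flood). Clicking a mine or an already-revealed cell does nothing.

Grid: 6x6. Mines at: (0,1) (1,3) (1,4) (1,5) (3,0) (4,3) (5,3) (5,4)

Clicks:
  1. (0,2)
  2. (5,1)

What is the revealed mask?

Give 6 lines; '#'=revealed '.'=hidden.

Click 1 (0,2) count=2: revealed 1 new [(0,2)] -> total=1
Click 2 (5,1) count=0: revealed 6 new [(4,0) (4,1) (4,2) (5,0) (5,1) (5,2)] -> total=7

Answer: ..#...
......
......
......
###...
###...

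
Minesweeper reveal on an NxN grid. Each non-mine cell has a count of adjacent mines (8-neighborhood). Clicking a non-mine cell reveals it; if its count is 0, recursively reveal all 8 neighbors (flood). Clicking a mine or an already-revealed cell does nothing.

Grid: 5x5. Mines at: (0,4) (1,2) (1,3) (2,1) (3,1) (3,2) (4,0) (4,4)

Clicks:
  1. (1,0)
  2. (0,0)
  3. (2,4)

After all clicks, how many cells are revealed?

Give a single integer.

Answer: 5

Derivation:
Click 1 (1,0) count=1: revealed 1 new [(1,0)] -> total=1
Click 2 (0,0) count=0: revealed 3 new [(0,0) (0,1) (1,1)] -> total=4
Click 3 (2,4) count=1: revealed 1 new [(2,4)] -> total=5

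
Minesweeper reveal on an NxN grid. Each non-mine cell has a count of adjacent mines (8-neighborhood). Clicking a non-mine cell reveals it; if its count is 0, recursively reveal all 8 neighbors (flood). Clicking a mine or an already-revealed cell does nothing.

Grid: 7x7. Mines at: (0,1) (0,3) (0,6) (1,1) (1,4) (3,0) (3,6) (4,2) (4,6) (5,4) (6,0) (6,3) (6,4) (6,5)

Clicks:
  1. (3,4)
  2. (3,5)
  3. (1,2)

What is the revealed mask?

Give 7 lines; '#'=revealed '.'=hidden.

Click 1 (3,4) count=0: revealed 9 new [(2,3) (2,4) (2,5) (3,3) (3,4) (3,5) (4,3) (4,4) (4,5)] -> total=9
Click 2 (3,5) count=2: revealed 0 new [(none)] -> total=9
Click 3 (1,2) count=3: revealed 1 new [(1,2)] -> total=10

Answer: .......
..#....
...###.
...###.
...###.
.......
.......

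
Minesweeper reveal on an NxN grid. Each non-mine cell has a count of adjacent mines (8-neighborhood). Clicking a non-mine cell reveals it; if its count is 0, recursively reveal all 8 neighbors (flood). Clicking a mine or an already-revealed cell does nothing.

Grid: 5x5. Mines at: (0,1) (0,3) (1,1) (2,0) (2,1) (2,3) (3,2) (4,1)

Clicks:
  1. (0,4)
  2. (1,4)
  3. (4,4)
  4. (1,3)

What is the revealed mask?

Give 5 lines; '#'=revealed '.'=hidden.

Answer: ....#
...##
.....
...##
...##

Derivation:
Click 1 (0,4) count=1: revealed 1 new [(0,4)] -> total=1
Click 2 (1,4) count=2: revealed 1 new [(1,4)] -> total=2
Click 3 (4,4) count=0: revealed 4 new [(3,3) (3,4) (4,3) (4,4)] -> total=6
Click 4 (1,3) count=2: revealed 1 new [(1,3)] -> total=7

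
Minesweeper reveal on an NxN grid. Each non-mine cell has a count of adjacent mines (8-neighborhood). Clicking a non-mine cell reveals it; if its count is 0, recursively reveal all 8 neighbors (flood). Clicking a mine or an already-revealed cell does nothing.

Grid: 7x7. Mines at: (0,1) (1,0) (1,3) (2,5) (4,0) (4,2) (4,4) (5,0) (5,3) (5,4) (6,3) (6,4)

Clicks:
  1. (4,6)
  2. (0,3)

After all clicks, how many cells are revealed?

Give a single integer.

Answer: 9

Derivation:
Click 1 (4,6) count=0: revealed 8 new [(3,5) (3,6) (4,5) (4,6) (5,5) (5,6) (6,5) (6,6)] -> total=8
Click 2 (0,3) count=1: revealed 1 new [(0,3)] -> total=9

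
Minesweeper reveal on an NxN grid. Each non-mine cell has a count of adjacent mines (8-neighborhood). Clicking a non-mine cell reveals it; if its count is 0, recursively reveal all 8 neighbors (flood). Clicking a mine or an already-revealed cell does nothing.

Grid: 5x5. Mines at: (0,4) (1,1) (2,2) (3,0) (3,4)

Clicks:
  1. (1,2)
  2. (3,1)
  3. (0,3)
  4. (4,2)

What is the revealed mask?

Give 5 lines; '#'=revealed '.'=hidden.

Click 1 (1,2) count=2: revealed 1 new [(1,2)] -> total=1
Click 2 (3,1) count=2: revealed 1 new [(3,1)] -> total=2
Click 3 (0,3) count=1: revealed 1 new [(0,3)] -> total=3
Click 4 (4,2) count=0: revealed 5 new [(3,2) (3,3) (4,1) (4,2) (4,3)] -> total=8

Answer: ...#.
..#..
.....
.###.
.###.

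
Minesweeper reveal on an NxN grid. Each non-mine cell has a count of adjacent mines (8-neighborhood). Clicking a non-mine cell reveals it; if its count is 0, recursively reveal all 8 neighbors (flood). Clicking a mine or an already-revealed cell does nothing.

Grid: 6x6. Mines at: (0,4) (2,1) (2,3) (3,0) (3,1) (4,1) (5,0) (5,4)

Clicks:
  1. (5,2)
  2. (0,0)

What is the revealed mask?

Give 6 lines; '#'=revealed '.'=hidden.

Answer: ####..
####..
......
......
......
..#...

Derivation:
Click 1 (5,2) count=1: revealed 1 new [(5,2)] -> total=1
Click 2 (0,0) count=0: revealed 8 new [(0,0) (0,1) (0,2) (0,3) (1,0) (1,1) (1,2) (1,3)] -> total=9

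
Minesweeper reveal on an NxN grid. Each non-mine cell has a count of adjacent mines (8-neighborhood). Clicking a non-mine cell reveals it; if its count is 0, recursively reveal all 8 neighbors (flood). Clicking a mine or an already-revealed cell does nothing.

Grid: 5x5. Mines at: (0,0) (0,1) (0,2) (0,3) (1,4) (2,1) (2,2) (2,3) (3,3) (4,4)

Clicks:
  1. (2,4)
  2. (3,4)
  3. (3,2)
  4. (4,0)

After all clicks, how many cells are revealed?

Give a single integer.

Answer: 8

Derivation:
Click 1 (2,4) count=3: revealed 1 new [(2,4)] -> total=1
Click 2 (3,4) count=3: revealed 1 new [(3,4)] -> total=2
Click 3 (3,2) count=4: revealed 1 new [(3,2)] -> total=3
Click 4 (4,0) count=0: revealed 5 new [(3,0) (3,1) (4,0) (4,1) (4,2)] -> total=8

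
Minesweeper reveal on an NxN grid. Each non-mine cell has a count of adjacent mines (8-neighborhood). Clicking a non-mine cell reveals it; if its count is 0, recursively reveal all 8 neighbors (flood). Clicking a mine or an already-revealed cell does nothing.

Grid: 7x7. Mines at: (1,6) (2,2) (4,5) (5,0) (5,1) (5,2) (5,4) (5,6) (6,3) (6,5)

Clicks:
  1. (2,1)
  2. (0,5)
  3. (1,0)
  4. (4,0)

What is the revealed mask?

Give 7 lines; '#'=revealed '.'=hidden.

Click 1 (2,1) count=1: revealed 1 new [(2,1)] -> total=1
Click 2 (0,5) count=1: revealed 1 new [(0,5)] -> total=2
Click 3 (1,0) count=0: revealed 22 new [(0,0) (0,1) (0,2) (0,3) (0,4) (1,0) (1,1) (1,2) (1,3) (1,4) (1,5) (2,0) (2,3) (2,4) (2,5) (3,0) (3,1) (3,3) (3,4) (3,5) (4,0) (4,1)] -> total=24
Click 4 (4,0) count=2: revealed 0 new [(none)] -> total=24

Answer: ######.
######.
##.###.
##.###.
##.....
.......
.......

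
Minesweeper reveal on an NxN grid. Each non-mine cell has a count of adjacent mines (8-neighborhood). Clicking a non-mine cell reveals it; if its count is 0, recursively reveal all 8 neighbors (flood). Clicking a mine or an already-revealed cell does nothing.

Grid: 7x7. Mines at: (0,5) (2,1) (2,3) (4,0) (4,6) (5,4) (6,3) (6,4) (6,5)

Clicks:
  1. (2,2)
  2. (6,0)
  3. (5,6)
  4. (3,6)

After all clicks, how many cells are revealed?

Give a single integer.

Answer: 9

Derivation:
Click 1 (2,2) count=2: revealed 1 new [(2,2)] -> total=1
Click 2 (6,0) count=0: revealed 6 new [(5,0) (5,1) (5,2) (6,0) (6,1) (6,2)] -> total=7
Click 3 (5,6) count=2: revealed 1 new [(5,6)] -> total=8
Click 4 (3,6) count=1: revealed 1 new [(3,6)] -> total=9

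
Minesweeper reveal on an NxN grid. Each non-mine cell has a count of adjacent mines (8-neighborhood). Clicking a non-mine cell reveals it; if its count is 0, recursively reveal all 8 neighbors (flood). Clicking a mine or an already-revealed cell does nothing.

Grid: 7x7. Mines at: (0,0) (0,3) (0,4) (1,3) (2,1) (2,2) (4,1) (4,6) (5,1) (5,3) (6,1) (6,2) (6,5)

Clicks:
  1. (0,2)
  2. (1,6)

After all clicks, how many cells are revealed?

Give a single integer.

Click 1 (0,2) count=2: revealed 1 new [(0,2)] -> total=1
Click 2 (1,6) count=0: revealed 16 new [(0,5) (0,6) (1,4) (1,5) (1,6) (2,3) (2,4) (2,5) (2,6) (3,3) (3,4) (3,5) (3,6) (4,3) (4,4) (4,5)] -> total=17

Answer: 17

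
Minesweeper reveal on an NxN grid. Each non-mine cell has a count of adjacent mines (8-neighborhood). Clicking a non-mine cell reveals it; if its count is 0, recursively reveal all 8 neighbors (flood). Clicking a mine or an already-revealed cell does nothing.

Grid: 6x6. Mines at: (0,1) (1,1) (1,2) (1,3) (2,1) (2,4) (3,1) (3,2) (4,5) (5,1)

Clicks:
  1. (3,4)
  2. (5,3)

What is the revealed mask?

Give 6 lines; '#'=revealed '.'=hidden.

Answer: ......
......
......
....#.
..###.
..###.

Derivation:
Click 1 (3,4) count=2: revealed 1 new [(3,4)] -> total=1
Click 2 (5,3) count=0: revealed 6 new [(4,2) (4,3) (4,4) (5,2) (5,3) (5,4)] -> total=7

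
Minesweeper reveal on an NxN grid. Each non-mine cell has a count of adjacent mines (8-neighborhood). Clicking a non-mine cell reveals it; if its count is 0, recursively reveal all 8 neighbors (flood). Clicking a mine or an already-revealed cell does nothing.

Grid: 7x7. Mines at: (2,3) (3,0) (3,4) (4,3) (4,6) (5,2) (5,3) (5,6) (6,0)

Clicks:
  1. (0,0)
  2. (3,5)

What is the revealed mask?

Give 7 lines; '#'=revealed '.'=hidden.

Answer: #######
#######
###.###
.....##
.......
.......
.......

Derivation:
Click 1 (0,0) count=0: revealed 22 new [(0,0) (0,1) (0,2) (0,3) (0,4) (0,5) (0,6) (1,0) (1,1) (1,2) (1,3) (1,4) (1,5) (1,6) (2,0) (2,1) (2,2) (2,4) (2,5) (2,6) (3,5) (3,6)] -> total=22
Click 2 (3,5) count=2: revealed 0 new [(none)] -> total=22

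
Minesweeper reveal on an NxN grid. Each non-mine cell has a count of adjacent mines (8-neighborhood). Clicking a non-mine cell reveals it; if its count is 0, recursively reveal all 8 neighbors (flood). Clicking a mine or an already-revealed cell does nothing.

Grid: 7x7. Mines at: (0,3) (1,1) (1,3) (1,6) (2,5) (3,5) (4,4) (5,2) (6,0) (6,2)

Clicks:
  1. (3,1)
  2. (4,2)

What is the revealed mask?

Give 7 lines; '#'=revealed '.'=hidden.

Click 1 (3,1) count=0: revealed 14 new [(2,0) (2,1) (2,2) (2,3) (3,0) (3,1) (3,2) (3,3) (4,0) (4,1) (4,2) (4,3) (5,0) (5,1)] -> total=14
Click 2 (4,2) count=1: revealed 0 new [(none)] -> total=14

Answer: .......
.......
####...
####...
####...
##.....
.......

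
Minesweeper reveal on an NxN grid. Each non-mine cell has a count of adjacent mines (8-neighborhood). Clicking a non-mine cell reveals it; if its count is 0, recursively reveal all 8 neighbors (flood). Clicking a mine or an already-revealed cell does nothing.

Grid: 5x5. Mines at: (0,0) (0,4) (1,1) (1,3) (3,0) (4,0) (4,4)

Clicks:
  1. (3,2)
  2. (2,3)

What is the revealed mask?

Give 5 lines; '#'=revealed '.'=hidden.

Answer: .....
.....
.###.
.###.
.###.

Derivation:
Click 1 (3,2) count=0: revealed 9 new [(2,1) (2,2) (2,3) (3,1) (3,2) (3,3) (4,1) (4,2) (4,3)] -> total=9
Click 2 (2,3) count=1: revealed 0 new [(none)] -> total=9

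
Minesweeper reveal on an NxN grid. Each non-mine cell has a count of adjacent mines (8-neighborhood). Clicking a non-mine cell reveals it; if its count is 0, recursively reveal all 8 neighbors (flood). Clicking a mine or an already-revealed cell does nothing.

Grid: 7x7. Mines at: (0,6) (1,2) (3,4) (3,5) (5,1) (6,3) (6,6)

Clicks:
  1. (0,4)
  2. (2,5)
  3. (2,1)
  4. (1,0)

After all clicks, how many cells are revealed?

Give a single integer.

Click 1 (0,4) count=0: revealed 9 new [(0,3) (0,4) (0,5) (1,3) (1,4) (1,5) (2,3) (2,4) (2,5)] -> total=9
Click 2 (2,5) count=2: revealed 0 new [(none)] -> total=9
Click 3 (2,1) count=1: revealed 1 new [(2,1)] -> total=10
Click 4 (1,0) count=0: revealed 14 new [(0,0) (0,1) (1,0) (1,1) (2,0) (2,2) (3,0) (3,1) (3,2) (3,3) (4,0) (4,1) (4,2) (4,3)] -> total=24

Answer: 24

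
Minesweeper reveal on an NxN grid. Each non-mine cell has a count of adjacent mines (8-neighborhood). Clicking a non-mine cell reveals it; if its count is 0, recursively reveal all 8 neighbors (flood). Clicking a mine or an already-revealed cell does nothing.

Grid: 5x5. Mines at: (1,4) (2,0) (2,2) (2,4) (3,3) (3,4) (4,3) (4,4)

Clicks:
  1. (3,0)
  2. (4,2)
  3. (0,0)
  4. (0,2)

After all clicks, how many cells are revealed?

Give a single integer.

Answer: 10

Derivation:
Click 1 (3,0) count=1: revealed 1 new [(3,0)] -> total=1
Click 2 (4,2) count=2: revealed 1 new [(4,2)] -> total=2
Click 3 (0,0) count=0: revealed 8 new [(0,0) (0,1) (0,2) (0,3) (1,0) (1,1) (1,2) (1,3)] -> total=10
Click 4 (0,2) count=0: revealed 0 new [(none)] -> total=10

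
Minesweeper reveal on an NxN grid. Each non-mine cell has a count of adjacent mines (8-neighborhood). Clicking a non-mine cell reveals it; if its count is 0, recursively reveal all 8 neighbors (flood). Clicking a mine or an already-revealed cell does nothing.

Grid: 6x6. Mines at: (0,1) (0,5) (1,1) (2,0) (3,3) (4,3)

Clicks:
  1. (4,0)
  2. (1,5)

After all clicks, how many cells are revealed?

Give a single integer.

Click 1 (4,0) count=0: revealed 9 new [(3,0) (3,1) (3,2) (4,0) (4,1) (4,2) (5,0) (5,1) (5,2)] -> total=9
Click 2 (1,5) count=1: revealed 1 new [(1,5)] -> total=10

Answer: 10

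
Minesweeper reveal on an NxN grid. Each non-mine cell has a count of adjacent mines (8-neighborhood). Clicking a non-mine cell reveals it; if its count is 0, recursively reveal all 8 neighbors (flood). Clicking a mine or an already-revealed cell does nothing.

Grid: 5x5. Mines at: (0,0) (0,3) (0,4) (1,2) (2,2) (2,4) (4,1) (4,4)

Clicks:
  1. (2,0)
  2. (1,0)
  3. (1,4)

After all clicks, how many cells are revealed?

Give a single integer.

Answer: 7

Derivation:
Click 1 (2,0) count=0: revealed 6 new [(1,0) (1,1) (2,0) (2,1) (3,0) (3,1)] -> total=6
Click 2 (1,0) count=1: revealed 0 new [(none)] -> total=6
Click 3 (1,4) count=3: revealed 1 new [(1,4)] -> total=7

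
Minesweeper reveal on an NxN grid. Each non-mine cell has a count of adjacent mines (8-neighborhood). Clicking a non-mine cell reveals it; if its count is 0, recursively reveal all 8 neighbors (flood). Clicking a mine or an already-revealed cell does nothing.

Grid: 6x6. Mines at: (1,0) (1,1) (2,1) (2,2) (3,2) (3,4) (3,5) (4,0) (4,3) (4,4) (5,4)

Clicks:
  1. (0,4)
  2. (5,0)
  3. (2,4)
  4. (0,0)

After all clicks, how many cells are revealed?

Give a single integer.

Click 1 (0,4) count=0: revealed 11 new [(0,2) (0,3) (0,4) (0,5) (1,2) (1,3) (1,4) (1,5) (2,3) (2,4) (2,5)] -> total=11
Click 2 (5,0) count=1: revealed 1 new [(5,0)] -> total=12
Click 3 (2,4) count=2: revealed 0 new [(none)] -> total=12
Click 4 (0,0) count=2: revealed 1 new [(0,0)] -> total=13

Answer: 13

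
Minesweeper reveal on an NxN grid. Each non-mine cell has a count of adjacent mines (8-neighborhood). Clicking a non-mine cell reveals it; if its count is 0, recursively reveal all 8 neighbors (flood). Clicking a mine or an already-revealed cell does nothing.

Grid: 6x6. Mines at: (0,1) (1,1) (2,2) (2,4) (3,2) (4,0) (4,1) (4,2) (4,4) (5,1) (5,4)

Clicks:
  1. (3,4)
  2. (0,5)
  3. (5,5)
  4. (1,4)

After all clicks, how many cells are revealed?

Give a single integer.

Answer: 10

Derivation:
Click 1 (3,4) count=2: revealed 1 new [(3,4)] -> total=1
Click 2 (0,5) count=0: revealed 8 new [(0,2) (0,3) (0,4) (0,5) (1,2) (1,3) (1,4) (1,5)] -> total=9
Click 3 (5,5) count=2: revealed 1 new [(5,5)] -> total=10
Click 4 (1,4) count=1: revealed 0 new [(none)] -> total=10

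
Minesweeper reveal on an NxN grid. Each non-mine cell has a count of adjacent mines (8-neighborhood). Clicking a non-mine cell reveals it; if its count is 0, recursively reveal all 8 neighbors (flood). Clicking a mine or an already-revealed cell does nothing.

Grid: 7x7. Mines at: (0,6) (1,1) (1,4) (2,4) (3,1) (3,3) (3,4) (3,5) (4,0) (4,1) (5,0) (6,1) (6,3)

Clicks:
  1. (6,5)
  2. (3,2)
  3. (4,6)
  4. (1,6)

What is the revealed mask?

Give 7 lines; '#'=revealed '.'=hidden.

Click 1 (6,5) count=0: revealed 9 new [(4,4) (4,5) (4,6) (5,4) (5,5) (5,6) (6,4) (6,5) (6,6)] -> total=9
Click 2 (3,2) count=3: revealed 1 new [(3,2)] -> total=10
Click 3 (4,6) count=1: revealed 0 new [(none)] -> total=10
Click 4 (1,6) count=1: revealed 1 new [(1,6)] -> total=11

Answer: .......
......#
.......
..#....
....###
....###
....###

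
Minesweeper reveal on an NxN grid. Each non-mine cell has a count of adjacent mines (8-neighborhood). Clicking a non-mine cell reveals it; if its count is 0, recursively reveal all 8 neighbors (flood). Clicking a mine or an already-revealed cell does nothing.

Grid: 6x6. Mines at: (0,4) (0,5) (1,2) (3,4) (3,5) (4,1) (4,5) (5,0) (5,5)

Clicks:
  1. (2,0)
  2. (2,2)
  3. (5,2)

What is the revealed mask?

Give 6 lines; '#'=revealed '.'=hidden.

Click 1 (2,0) count=0: revealed 8 new [(0,0) (0,1) (1,0) (1,1) (2,0) (2,1) (3,0) (3,1)] -> total=8
Click 2 (2,2) count=1: revealed 1 new [(2,2)] -> total=9
Click 3 (5,2) count=1: revealed 1 new [(5,2)] -> total=10

Answer: ##....
##....
###...
##....
......
..#...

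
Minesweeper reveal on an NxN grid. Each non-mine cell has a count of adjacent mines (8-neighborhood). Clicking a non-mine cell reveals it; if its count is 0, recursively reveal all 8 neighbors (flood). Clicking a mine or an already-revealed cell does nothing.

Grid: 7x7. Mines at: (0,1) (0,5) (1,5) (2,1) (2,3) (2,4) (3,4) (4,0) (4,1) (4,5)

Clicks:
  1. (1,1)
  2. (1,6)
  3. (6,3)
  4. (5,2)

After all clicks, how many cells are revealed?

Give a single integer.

Click 1 (1,1) count=2: revealed 1 new [(1,1)] -> total=1
Click 2 (1,6) count=2: revealed 1 new [(1,6)] -> total=2
Click 3 (6,3) count=0: revealed 17 new [(4,2) (4,3) (4,4) (5,0) (5,1) (5,2) (5,3) (5,4) (5,5) (5,6) (6,0) (6,1) (6,2) (6,3) (6,4) (6,5) (6,6)] -> total=19
Click 4 (5,2) count=1: revealed 0 new [(none)] -> total=19

Answer: 19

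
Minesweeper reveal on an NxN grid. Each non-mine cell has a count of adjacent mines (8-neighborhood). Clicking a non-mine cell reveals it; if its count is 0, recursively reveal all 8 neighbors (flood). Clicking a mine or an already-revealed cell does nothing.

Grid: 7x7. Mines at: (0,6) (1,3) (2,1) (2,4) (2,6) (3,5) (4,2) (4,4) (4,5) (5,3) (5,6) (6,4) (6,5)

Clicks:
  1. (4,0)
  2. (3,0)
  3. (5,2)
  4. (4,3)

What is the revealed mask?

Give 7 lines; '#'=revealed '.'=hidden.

Answer: .......
.......
.......
##.....
##.#...
###....
###....

Derivation:
Click 1 (4,0) count=0: revealed 10 new [(3,0) (3,1) (4,0) (4,1) (5,0) (5,1) (5,2) (6,0) (6,1) (6,2)] -> total=10
Click 2 (3,0) count=1: revealed 0 new [(none)] -> total=10
Click 3 (5,2) count=2: revealed 0 new [(none)] -> total=10
Click 4 (4,3) count=3: revealed 1 new [(4,3)] -> total=11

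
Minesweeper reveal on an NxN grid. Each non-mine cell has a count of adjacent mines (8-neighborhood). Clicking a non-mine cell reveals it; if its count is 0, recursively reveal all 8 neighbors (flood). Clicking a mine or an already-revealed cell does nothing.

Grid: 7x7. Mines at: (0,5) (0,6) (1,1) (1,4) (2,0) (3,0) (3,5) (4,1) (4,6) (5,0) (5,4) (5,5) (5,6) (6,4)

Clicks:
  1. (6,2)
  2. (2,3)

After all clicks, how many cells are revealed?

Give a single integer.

Click 1 (6,2) count=0: revealed 6 new [(5,1) (5,2) (5,3) (6,1) (6,2) (6,3)] -> total=6
Click 2 (2,3) count=1: revealed 1 new [(2,3)] -> total=7

Answer: 7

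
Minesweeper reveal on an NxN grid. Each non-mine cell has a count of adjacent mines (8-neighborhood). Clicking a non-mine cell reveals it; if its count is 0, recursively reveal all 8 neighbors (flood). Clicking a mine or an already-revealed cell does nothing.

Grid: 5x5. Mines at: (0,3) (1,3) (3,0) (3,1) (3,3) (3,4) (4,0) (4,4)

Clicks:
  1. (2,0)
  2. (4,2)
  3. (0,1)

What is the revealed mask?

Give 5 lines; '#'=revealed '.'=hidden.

Click 1 (2,0) count=2: revealed 1 new [(2,0)] -> total=1
Click 2 (4,2) count=2: revealed 1 new [(4,2)] -> total=2
Click 3 (0,1) count=0: revealed 8 new [(0,0) (0,1) (0,2) (1,0) (1,1) (1,2) (2,1) (2,2)] -> total=10

Answer: ###..
###..
###..
.....
..#..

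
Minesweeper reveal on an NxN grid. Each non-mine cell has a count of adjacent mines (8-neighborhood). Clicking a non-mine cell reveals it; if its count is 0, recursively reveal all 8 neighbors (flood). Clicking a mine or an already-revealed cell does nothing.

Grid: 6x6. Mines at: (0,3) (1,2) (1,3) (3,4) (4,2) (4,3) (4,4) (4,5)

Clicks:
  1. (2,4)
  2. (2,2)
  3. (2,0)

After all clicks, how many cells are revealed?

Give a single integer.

Click 1 (2,4) count=2: revealed 1 new [(2,4)] -> total=1
Click 2 (2,2) count=2: revealed 1 new [(2,2)] -> total=2
Click 3 (2,0) count=0: revealed 12 new [(0,0) (0,1) (1,0) (1,1) (2,0) (2,1) (3,0) (3,1) (4,0) (4,1) (5,0) (5,1)] -> total=14

Answer: 14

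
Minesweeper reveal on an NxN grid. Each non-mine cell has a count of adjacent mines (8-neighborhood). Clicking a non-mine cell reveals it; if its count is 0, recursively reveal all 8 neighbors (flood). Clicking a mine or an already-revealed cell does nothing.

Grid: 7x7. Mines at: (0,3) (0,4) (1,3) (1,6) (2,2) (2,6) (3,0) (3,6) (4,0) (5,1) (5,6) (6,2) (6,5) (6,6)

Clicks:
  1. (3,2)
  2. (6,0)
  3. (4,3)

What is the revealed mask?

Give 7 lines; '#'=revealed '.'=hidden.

Answer: .......
.......
...###.
..####.
..####.
..####.
#......

Derivation:
Click 1 (3,2) count=1: revealed 1 new [(3,2)] -> total=1
Click 2 (6,0) count=1: revealed 1 new [(6,0)] -> total=2
Click 3 (4,3) count=0: revealed 14 new [(2,3) (2,4) (2,5) (3,3) (3,4) (3,5) (4,2) (4,3) (4,4) (4,5) (5,2) (5,3) (5,4) (5,5)] -> total=16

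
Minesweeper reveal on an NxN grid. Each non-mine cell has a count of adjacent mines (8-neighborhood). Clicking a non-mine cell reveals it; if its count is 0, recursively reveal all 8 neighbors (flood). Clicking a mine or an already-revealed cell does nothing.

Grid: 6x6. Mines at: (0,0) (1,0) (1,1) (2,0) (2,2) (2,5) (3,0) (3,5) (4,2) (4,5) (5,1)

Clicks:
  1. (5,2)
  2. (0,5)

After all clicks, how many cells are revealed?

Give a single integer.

Answer: 9

Derivation:
Click 1 (5,2) count=2: revealed 1 new [(5,2)] -> total=1
Click 2 (0,5) count=0: revealed 8 new [(0,2) (0,3) (0,4) (0,5) (1,2) (1,3) (1,4) (1,5)] -> total=9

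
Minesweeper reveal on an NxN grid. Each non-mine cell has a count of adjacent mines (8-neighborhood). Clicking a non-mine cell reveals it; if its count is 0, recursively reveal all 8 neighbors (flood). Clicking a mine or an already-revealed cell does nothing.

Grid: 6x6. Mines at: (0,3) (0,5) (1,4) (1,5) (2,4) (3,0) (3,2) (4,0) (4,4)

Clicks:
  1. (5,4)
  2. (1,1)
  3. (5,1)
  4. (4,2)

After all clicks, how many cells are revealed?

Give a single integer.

Answer: 12

Derivation:
Click 1 (5,4) count=1: revealed 1 new [(5,4)] -> total=1
Click 2 (1,1) count=0: revealed 9 new [(0,0) (0,1) (0,2) (1,0) (1,1) (1,2) (2,0) (2,1) (2,2)] -> total=10
Click 3 (5,1) count=1: revealed 1 new [(5,1)] -> total=11
Click 4 (4,2) count=1: revealed 1 new [(4,2)] -> total=12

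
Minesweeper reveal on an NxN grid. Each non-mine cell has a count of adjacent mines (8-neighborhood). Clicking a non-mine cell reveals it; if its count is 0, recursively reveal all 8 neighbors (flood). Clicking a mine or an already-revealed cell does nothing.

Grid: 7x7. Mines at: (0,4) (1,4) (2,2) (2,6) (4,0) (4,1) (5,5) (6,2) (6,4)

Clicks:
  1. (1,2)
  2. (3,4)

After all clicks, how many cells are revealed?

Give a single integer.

Answer: 15

Derivation:
Click 1 (1,2) count=1: revealed 1 new [(1,2)] -> total=1
Click 2 (3,4) count=0: revealed 14 new [(2,3) (2,4) (2,5) (3,2) (3,3) (3,4) (3,5) (4,2) (4,3) (4,4) (4,5) (5,2) (5,3) (5,4)] -> total=15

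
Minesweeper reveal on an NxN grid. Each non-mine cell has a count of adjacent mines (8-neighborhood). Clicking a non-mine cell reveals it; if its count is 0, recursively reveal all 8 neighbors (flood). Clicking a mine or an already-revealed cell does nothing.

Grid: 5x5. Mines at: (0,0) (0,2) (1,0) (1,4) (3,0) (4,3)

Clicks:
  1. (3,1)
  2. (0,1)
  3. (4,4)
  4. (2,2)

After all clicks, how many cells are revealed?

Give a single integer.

Answer: 11

Derivation:
Click 1 (3,1) count=1: revealed 1 new [(3,1)] -> total=1
Click 2 (0,1) count=3: revealed 1 new [(0,1)] -> total=2
Click 3 (4,4) count=1: revealed 1 new [(4,4)] -> total=3
Click 4 (2,2) count=0: revealed 8 new [(1,1) (1,2) (1,3) (2,1) (2,2) (2,3) (3,2) (3,3)] -> total=11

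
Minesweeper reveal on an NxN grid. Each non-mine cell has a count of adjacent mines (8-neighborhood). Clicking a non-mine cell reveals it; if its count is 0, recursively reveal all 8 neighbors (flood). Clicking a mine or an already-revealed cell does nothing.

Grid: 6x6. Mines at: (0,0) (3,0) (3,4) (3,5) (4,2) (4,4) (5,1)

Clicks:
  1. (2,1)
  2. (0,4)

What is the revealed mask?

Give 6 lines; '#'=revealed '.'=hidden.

Click 1 (2,1) count=1: revealed 1 new [(2,1)] -> total=1
Click 2 (0,4) count=0: revealed 17 new [(0,1) (0,2) (0,3) (0,4) (0,5) (1,1) (1,2) (1,3) (1,4) (1,5) (2,2) (2,3) (2,4) (2,5) (3,1) (3,2) (3,3)] -> total=18

Answer: .#####
.#####
.#####
.###..
......
......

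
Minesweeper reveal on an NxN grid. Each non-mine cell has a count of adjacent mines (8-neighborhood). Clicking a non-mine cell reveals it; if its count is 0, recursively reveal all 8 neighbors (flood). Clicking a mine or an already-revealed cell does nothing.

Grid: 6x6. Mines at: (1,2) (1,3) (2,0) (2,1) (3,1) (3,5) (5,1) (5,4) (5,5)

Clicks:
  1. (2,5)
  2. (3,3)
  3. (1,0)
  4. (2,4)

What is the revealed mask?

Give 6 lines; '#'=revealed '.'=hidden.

Click 1 (2,5) count=1: revealed 1 new [(2,5)] -> total=1
Click 2 (3,3) count=0: revealed 9 new [(2,2) (2,3) (2,4) (3,2) (3,3) (3,4) (4,2) (4,3) (4,4)] -> total=10
Click 3 (1,0) count=2: revealed 1 new [(1,0)] -> total=11
Click 4 (2,4) count=2: revealed 0 new [(none)] -> total=11

Answer: ......
#.....
..####
..###.
..###.
......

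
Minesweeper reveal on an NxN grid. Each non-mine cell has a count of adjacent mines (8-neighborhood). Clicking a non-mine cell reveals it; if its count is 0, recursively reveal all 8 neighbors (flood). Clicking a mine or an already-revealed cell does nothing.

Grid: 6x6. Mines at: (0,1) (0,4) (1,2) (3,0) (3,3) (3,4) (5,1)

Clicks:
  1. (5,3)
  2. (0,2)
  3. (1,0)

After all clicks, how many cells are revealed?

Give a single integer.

Click 1 (5,3) count=0: revealed 8 new [(4,2) (4,3) (4,4) (4,5) (5,2) (5,3) (5,4) (5,5)] -> total=8
Click 2 (0,2) count=2: revealed 1 new [(0,2)] -> total=9
Click 3 (1,0) count=1: revealed 1 new [(1,0)] -> total=10

Answer: 10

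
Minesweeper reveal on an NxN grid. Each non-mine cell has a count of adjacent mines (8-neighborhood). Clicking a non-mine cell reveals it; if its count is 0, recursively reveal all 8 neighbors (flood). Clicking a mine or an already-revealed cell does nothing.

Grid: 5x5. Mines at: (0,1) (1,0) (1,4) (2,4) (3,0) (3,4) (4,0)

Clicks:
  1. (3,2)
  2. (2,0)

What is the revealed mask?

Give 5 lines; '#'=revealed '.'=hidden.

Answer: .....
.###.
####.
.###.
.###.

Derivation:
Click 1 (3,2) count=0: revealed 12 new [(1,1) (1,2) (1,3) (2,1) (2,2) (2,3) (3,1) (3,2) (3,3) (4,1) (4,2) (4,3)] -> total=12
Click 2 (2,0) count=2: revealed 1 new [(2,0)] -> total=13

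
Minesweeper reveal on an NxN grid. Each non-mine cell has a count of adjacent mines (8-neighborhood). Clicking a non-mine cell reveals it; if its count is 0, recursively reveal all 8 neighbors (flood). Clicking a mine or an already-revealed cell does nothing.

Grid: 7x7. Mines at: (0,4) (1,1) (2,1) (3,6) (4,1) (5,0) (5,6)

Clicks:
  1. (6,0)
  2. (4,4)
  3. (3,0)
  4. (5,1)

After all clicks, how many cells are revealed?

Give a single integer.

Click 1 (6,0) count=1: revealed 1 new [(6,0)] -> total=1
Click 2 (4,4) count=0: revealed 26 new [(1,2) (1,3) (1,4) (1,5) (2,2) (2,3) (2,4) (2,5) (3,2) (3,3) (3,4) (3,5) (4,2) (4,3) (4,4) (4,5) (5,1) (5,2) (5,3) (5,4) (5,5) (6,1) (6,2) (6,3) (6,4) (6,5)] -> total=27
Click 3 (3,0) count=2: revealed 1 new [(3,0)] -> total=28
Click 4 (5,1) count=2: revealed 0 new [(none)] -> total=28

Answer: 28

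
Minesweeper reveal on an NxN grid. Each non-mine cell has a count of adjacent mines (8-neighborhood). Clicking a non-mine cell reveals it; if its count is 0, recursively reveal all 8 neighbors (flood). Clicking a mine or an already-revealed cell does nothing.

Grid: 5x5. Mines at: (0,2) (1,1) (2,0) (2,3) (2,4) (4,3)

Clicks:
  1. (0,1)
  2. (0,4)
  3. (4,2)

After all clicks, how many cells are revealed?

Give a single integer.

Click 1 (0,1) count=2: revealed 1 new [(0,1)] -> total=1
Click 2 (0,4) count=0: revealed 4 new [(0,3) (0,4) (1,3) (1,4)] -> total=5
Click 3 (4,2) count=1: revealed 1 new [(4,2)] -> total=6

Answer: 6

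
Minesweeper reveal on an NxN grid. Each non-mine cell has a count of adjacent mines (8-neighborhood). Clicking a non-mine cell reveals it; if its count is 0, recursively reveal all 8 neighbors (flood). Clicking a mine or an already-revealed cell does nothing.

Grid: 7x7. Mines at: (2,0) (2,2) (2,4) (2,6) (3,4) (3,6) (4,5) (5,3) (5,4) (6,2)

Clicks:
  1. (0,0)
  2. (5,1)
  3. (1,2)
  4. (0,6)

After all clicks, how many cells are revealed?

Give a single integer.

Answer: 15

Derivation:
Click 1 (0,0) count=0: revealed 14 new [(0,0) (0,1) (0,2) (0,3) (0,4) (0,5) (0,6) (1,0) (1,1) (1,2) (1,3) (1,4) (1,5) (1,6)] -> total=14
Click 2 (5,1) count=1: revealed 1 new [(5,1)] -> total=15
Click 3 (1,2) count=1: revealed 0 new [(none)] -> total=15
Click 4 (0,6) count=0: revealed 0 new [(none)] -> total=15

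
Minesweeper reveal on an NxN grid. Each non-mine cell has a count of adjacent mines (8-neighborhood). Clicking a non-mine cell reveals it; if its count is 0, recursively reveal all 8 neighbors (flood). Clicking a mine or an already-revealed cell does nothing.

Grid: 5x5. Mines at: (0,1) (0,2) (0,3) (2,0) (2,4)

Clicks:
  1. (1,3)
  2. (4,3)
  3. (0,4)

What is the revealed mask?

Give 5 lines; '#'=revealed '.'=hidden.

Click 1 (1,3) count=3: revealed 1 new [(1,3)] -> total=1
Click 2 (4,3) count=0: revealed 15 new [(1,1) (1,2) (2,1) (2,2) (2,3) (3,0) (3,1) (3,2) (3,3) (3,4) (4,0) (4,1) (4,2) (4,3) (4,4)] -> total=16
Click 3 (0,4) count=1: revealed 1 new [(0,4)] -> total=17

Answer: ....#
.###.
.###.
#####
#####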